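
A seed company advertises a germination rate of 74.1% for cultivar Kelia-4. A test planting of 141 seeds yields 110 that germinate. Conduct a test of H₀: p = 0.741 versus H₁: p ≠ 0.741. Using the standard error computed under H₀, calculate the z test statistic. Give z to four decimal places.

p̂ = 110/141 ≈ 0.7801418.
Under H₀, SE = √(0.741·0.259/141) = √(0.00136113) = 0.0368935.
z = (0.7801418 − 0.741)/0.0368935 = 0.0391418/0.0368935 = 1.0609.
p-value = 2·P(Z > 1.061) ≈ 0.2887.

z = 1.0609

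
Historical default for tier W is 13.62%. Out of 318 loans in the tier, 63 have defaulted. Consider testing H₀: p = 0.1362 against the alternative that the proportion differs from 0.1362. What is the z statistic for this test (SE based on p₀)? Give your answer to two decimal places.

z = 3.22

p̂ = 63/318 = 0.1981.
Standard error under H₀: √(0.1362×0.8638/318) = 0.0192.
z = (0.1981 − 0.1362)/0.0192 = 0.0619/0.0192 = 3.22.
p-value = 2·P(Z > 3.219) ≈ 0.0013.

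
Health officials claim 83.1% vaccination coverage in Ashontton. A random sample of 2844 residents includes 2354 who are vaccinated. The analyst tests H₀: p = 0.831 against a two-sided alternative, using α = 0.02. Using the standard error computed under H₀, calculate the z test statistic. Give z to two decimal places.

z = -0.47

p̂ = 2354/2844 ≈ 0.8277.
Under H₀, SE = √(0.831·0.169/2844) = √(4.93808e-05) = 0.0070.
z = (0.8277 − 0.831)/0.0070 = -0.0033/0.0070 = -0.47.
Two-sided p-value ≈ 2·Φ(−0.469) = 0.6394; since p > α = 0.02, fail to reject H₀.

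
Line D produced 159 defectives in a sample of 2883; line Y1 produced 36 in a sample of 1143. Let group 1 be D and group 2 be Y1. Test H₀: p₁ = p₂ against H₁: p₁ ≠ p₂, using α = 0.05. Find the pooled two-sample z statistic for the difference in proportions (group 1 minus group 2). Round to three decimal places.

p̂₁ = 159/2883 = 0.055151, p̂₂ = 36/1143 = 0.031496.
Pooled p̂ = (159+36)/(2883+1143) = 195/4026 = 0.048435.
SE = √(p̂(1−p̂)(1/n₁+1/n₂)) = √(0.048435·0.951565·0.00122175) = √(5.63096e-05) = 0.007504.
z = (0.055151 − 0.031496)/0.007504 = 0.023655/0.007504 = 3.152.
Two-sided p-value ≈ 2·Φ(−3.152) = 0.0016. With α = 0.05, reject H₀.

z = 3.152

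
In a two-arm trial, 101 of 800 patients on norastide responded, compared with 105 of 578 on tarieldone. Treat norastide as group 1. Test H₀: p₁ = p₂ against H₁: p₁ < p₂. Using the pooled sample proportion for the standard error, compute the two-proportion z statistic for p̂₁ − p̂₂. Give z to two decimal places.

z = -2.85

p̂₁ = 101/800 = 0.12625, p̂₂ = 105/578 = 0.18166.
Pooled p̂ = (101+105)/(800+578) = 206/1378 = 0.14949.
SE = √(p̂(1−p̂)(1/n₁+1/n₂)) = √(0.14949·0.85051·0.0029801) = √(0.000378903) = 0.01947.
z = (0.12625 − 0.18166)/0.01947 = -0.05541/0.01947 = -2.85.
p-value = P(Z < -2.847) ≈ 0.0022.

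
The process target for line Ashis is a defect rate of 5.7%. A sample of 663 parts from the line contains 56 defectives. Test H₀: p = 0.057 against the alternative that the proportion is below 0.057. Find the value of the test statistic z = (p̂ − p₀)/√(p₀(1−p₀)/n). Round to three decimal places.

z = 3.050

p̂ = 56/663 = 0.084465.
Standard error under H₀: √(0.057×0.943/663) = 0.009004.
z = (0.084465 − 0.057)/0.009004 = 0.027465/0.009004 = 3.050.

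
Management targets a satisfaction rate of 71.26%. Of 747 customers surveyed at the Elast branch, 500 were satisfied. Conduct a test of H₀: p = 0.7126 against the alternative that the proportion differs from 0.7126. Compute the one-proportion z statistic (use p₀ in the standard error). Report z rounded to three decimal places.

z = -2.612

p̂ = 500/747 = 0.66934.
SE = √(p₀(1−p₀)/n) = √(0.2048/747) = 0.01656.
z = (0.66934 − 0.7126)/0.01656 = -0.04326/0.01656 = -2.612.
Two-sided p-value ≈ 2·Φ(−2.612) = 0.0090.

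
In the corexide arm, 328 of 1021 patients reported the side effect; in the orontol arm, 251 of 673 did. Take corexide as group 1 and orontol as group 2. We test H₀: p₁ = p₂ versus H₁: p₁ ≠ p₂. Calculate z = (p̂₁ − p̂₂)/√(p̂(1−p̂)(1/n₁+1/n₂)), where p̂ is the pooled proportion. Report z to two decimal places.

z = -2.20

p̂₁ = 328/1021 ≈ 0.32125, p̂₂ = 251/673 ≈ 0.37296.
Pooled p̂ = (328+251)/(1021+673) = 579/1694 = 0.34179.
SE = √(p̂(1−p̂)(1/n₁+1/n₂)) = √(0.34179·0.65821·0.00246532) = √(0.000554625) = 0.02355.
z = (0.32125 − 0.37296)/0.02355 = -0.05171/0.02355 = -2.20.
p-value = 2·P(Z > 2.195) ≈ 0.0281.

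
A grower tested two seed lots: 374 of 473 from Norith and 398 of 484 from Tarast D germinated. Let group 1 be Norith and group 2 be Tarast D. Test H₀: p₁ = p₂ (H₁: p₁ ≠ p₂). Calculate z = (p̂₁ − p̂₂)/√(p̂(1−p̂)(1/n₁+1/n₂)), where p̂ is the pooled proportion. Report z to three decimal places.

z = -1.238

p̂₁ = 374/473 = 0.79070, p̂₂ = 398/484 = 0.82231.
Pooled p̂ = (374+398)/(473+484) = 772/957 = 0.80669.
SE = √(p̂(1−p̂)(1/n₁+1/n₂)) = √(0.80669·0.19331·0.00418028) = √(0.000651884) = 0.02553.
z = (0.79070 − 0.82231)/0.02553 = -0.03161/0.02553 = -1.238.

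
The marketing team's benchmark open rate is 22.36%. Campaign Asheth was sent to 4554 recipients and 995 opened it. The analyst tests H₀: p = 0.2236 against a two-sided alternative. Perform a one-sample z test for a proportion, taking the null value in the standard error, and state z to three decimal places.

p̂ = 995/4554 = 0.21849.
Under H₀, SE = √(0.2236·0.7764/4554) = √(3.8121e-05) = 0.00617.
z = (0.21849 − 0.2236)/0.00617 = -0.00511/0.00617 = -0.828.

z = -0.828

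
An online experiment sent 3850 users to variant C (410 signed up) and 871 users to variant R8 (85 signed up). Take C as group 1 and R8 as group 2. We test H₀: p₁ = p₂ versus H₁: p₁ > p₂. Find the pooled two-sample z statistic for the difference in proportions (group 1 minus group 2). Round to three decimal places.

p̂₁ = 410/3850 ≈ 0.106494, p̂₂ = 85/871 ≈ 0.097589.
Pooled p̂ = (410+85)/(3850+871) = 495/4721 = 0.104851.
SE = √(0.093857 × 0.00140785) = 0.011495.
z = (0.106494 − 0.097589)/0.011495 = 0.008905/0.011495 = 0.775.

z = 0.775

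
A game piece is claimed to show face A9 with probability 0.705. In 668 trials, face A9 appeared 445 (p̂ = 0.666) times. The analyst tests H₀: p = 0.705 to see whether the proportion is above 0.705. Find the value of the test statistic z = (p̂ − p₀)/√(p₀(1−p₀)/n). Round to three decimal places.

p̂ = 445/668 ≈ 0.66617.
SE = √(p₀(1−p₀)/n) = √(0.20798/668) = 0.01764.
z = (0.66617 − 0.705)/0.01764 = -0.03883/0.01764 = -2.201.
p-value = P(Z > -2.201) ≈ 0.9861.

z = -2.201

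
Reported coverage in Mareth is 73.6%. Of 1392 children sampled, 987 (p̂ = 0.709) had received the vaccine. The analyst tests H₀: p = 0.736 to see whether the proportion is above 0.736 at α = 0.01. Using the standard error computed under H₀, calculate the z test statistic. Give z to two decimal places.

z = -2.28

p̂ = 987/1392 ≈ 0.7091.
SE = √(p₀(1−p₀)/n) = √(0.1943/1392) = 0.0118.
z = (0.7091 − 0.736)/0.0118 = -0.0269/0.0118 = -2.28.
p-value = P(Z > -2.281) ≈ 0.9887, so at α = 0.01 we fail to reject H₀.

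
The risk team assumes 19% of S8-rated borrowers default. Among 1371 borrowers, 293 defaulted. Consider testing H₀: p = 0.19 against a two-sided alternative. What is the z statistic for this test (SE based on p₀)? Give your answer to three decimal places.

z = 2.238

p̂ = 293/1371 ≈ 0.213713.
Standard error under H₀: √(0.19×0.81/1371) = 0.010595.
z = (0.213713 − 0.19)/0.010595 = 0.023713/0.010595 = 2.238.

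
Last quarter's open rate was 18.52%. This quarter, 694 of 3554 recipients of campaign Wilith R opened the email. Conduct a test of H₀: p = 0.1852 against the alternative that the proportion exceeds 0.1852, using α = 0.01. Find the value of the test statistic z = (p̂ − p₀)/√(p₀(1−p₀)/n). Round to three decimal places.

z = 1.546

p̂ = 694/3554 = 0.195273.
Under H₀, SE = √(0.1852·0.8148/3554) = √(4.24595e-05) = 0.006516.
z = (0.195273 − 0.1852)/0.006516 = 0.010073/0.006516 = 1.546.
p-value = P(Z > 1.546) ≈ 0.0611; since p > α = 0.01, fail to reject H₀.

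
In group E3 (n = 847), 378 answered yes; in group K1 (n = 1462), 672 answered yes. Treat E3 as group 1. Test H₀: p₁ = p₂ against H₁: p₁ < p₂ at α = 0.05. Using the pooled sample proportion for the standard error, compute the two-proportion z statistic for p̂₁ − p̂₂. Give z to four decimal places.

p̂₁ = 378/847 ≈ 0.446281, p̂₂ = 672/1462 ≈ 0.459644.
Pooled p̂ = (378+672)/(847+1462) = 1050/2309 = 0.454742.
SE = √(0.247952 × 0.00186463) = 0.021502.
z = (0.446281 − 0.459644)/0.021502 = -0.013363/0.021502 = -0.6215.
p-value = P(Z < -0.621) ≈ 0.2671; since p > α = 0.05, fail to reject H₀.

z = -0.6215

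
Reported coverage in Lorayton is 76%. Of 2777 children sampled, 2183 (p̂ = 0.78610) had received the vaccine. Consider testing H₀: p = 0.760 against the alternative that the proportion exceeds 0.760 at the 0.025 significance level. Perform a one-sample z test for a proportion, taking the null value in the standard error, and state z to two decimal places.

z = 3.22

p̂ = 2183/2777 ≈ 0.7861.
Standard error under H₀: √(0.76×0.24/2777) = 0.0081.
z = (0.7861 − 0.76)/0.0081 = 0.0261/0.0081 = 3.22.
p-value = P(Z > 3.220) ≈ 0.0006; since p < α = 0.025, reject H₀.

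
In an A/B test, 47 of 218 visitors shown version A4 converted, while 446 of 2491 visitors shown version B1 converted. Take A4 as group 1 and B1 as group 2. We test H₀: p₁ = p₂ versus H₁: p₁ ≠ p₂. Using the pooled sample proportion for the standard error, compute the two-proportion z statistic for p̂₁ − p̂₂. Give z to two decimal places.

p̂₁ = 47/218 = 0.2156, p̂₂ = 446/2491 = 0.1790.
Pooled p̂ = (47+446)/(218+2491) = 493/2709 = 0.1820.
SE = √(p̂(1−p̂)(1/n₁+1/n₂)) = √(0.1820·0.8180·0.0049886) = √(0.000742638) = 0.0273.
z = (0.2156 − 0.1790)/0.0273 = 0.0366/0.0273 = 1.34.
p-value = 2·P(Z > 1.341) ≈ 0.1798.

z = 1.34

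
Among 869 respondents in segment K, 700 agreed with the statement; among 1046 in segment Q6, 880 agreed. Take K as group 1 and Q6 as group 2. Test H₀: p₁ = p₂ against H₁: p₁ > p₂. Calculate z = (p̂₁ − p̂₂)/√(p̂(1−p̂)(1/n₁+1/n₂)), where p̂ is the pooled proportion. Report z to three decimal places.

z = -2.052

p̂₁ = 700/869 = 0.80552, p̂₂ = 880/1046 = 0.84130.
Pooled p̂ = (700+880)/(869+1046) = 1580/1915 = 0.82507.
SE = √(0.144333 × 0.00210677) = 0.01744.
z = (0.80552 − 0.84130)/0.01744 = -0.03578/0.01744 = -2.052.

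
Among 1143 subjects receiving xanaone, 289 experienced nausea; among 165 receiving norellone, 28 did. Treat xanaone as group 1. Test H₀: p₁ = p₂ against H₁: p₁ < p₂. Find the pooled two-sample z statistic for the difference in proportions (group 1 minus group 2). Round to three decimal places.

z = 2.330

p̂₁ = 289/1143 ≈ 0.25284, p̂₂ = 28/165 ≈ 0.16970.
Pooled p̂ = (289+28)/(1143+165) = 317/1308 = 0.24235.
SE = √(0.183619 × 0.0069355) = 0.03569.
z = (0.25284 − 0.16970)/0.03569 = 0.08314/0.03569 = 2.330.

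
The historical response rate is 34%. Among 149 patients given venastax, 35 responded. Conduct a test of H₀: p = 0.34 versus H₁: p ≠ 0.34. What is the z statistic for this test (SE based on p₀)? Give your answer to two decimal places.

p̂ = 35/149 = 0.2349.
Under H₀, SE = √(0.34·0.66/149) = √(0.00150604) = 0.0388.
z = (0.2349 − 0.34)/0.0388 = -0.1051/0.0388 = -2.71.

z = -2.71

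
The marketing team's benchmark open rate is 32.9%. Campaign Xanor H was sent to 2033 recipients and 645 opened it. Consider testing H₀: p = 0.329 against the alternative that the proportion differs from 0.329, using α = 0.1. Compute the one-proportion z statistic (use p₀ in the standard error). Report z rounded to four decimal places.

p̂ = 645/2033 = 0.317265.
Under H₀, SE = √(0.329·0.671/2033) = √(0.000108588) = 0.010421.
z = (0.317265 − 0.329)/0.010421 = -0.011735/0.010421 = -1.1261.
p-value = 2·P(Z > 1.126) ≈ 0.2601; since p > α = 0.1, fail to reject H₀.

z = -1.1261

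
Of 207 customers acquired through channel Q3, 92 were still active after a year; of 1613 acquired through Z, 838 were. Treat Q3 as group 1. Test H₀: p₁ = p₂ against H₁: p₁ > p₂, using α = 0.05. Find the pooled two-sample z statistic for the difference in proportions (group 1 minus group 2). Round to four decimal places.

p̂₁ = 92/207 = 0.444444, p̂₂ = 838/1613 = 0.519529.
Pooled p̂ = (92+838)/(207+1613) = 930/1820 = 0.510989.
SE = √(0.249879 × 0.00545088) = 0.036906.
z = (0.444444 − 0.519529)/0.036906 = -0.075085/0.036906 = -2.0345.
p-value = P(Z > -2.034) ≈ 0.9790. With α = 0.05, fail to reject H₀.

z = -2.0345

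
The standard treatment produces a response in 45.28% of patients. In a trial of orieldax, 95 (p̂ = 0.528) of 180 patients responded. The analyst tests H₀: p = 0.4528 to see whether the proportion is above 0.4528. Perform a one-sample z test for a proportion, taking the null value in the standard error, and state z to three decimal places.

z = 2.021

p̂ = 95/180 ≈ 0.52778.
Under H₀, SE = √(0.4528·0.5472/180) = √(0.00137651) = 0.03710.
z = (0.52778 − 0.4528)/0.03710 = 0.07498/0.03710 = 2.021.
p-value = P(Z > 2.021) ≈ 0.0216.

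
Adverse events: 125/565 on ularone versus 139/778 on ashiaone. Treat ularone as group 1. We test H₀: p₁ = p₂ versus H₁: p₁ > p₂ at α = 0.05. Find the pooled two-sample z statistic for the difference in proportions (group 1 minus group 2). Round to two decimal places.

p̂₁ = 125/565 = 0.22124, p̂₂ = 139/778 = 0.17866.
Pooled p̂ = (125+139)/(565+778) = 264/1343 = 0.19657.
SE = √(0.157933 × 0.00305526) = 0.02197.
z = (0.22124 − 0.17866)/0.02197 = 0.04258/0.02197 = 1.94.
p-value = P(Z > 1.938) ≈ 0.0263. With α = 0.05, reject H₀.

z = 1.94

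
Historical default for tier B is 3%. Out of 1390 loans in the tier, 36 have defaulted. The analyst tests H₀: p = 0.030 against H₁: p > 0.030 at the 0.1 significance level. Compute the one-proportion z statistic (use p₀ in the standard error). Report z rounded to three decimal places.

z = -0.896

p̂ = 36/1390 = 0.025899.
SE = √(p₀(1−p₀)/n) = √(0.0291/1390) = 0.004576.
z = (0.025899 − 0.03)/0.004576 = -0.004101/0.004576 = -0.896.
p-value = P(Z > -0.896) ≈ 0.8149; since p > α = 0.1, fail to reject H₀.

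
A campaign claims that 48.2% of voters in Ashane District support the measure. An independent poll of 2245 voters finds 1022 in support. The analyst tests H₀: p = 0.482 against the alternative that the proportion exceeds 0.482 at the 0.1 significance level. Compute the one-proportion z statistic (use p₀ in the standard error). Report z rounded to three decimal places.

p̂ = 1022/2245 ≈ 0.455234.
Standard error under H₀: √(0.482×0.518/2245) = 0.010546.
z = (0.455234 − 0.482)/0.010546 = -0.026766/0.010546 = -2.538.
p-value = P(Z > -2.538) ≈ 0.9944, so at α = 0.1 we fail to reject H₀.

z = -2.538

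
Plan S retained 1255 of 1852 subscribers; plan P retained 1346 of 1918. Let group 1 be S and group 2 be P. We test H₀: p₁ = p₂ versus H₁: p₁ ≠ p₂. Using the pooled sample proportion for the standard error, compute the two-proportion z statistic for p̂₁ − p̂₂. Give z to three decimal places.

z = -1.601

p̂₁ = 1255/1852 = 0.67765, p̂₂ = 1346/1918 = 0.70177.
Pooled p̂ = (1255+1346)/(1852+1918) = 2601/3770 = 0.68992.
SE = √(0.21393 × 0.00106133) = 0.01507.
z = (0.67765 − 0.70177)/0.01507 = -0.02412/0.01507 = -1.601.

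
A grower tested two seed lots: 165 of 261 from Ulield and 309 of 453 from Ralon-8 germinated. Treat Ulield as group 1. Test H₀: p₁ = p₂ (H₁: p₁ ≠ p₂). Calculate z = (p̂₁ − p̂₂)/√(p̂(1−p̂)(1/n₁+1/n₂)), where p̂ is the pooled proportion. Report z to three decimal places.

z = -1.360

p̂₁ = 165/261 = 0.63218, p̂₂ = 309/453 = 0.68212.
Pooled p̂ = (165+309)/(261+453) = 474/714 = 0.66387.
SE = √(0.223148 × 0.00603892) = 0.03671.
z = (0.63218 − 0.68212)/0.03671 = -0.04994/0.03671 = -1.360.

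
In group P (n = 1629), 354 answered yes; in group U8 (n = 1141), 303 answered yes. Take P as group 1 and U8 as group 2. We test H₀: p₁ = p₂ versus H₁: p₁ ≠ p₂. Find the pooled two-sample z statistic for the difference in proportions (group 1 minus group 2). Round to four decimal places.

z = -2.9381

p̂₁ = 354/1629 = 0.217311, p̂₂ = 303/1141 = 0.265557.
Pooled p̂ = (354+303)/(1629+1141) = 657/2770 = 0.237184.
SE = √(p̂(1−p̂)(1/n₁+1/n₂)) = √(0.237184·0.762816·0.0014903) = √(0.000269636) = 0.016421.
z = (0.217311 − 0.265557)/0.016421 = -0.048246/0.016421 = -2.9381.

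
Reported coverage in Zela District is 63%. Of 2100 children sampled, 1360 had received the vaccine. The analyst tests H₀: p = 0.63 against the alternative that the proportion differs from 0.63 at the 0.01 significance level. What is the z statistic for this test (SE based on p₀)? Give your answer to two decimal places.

p̂ = 1360/2100 = 0.64762.
SE = √(p₀(1−p₀)/n) = √(0.2331/2100) = 0.01054.
z = (0.64762 − 0.63)/0.01054 = 0.01762/0.01054 = 1.67.
Two-sided p-value ≈ 2·Φ(−1.672) = 0.0945, so at α = 0.01 we fail to reject H₀.

z = 1.67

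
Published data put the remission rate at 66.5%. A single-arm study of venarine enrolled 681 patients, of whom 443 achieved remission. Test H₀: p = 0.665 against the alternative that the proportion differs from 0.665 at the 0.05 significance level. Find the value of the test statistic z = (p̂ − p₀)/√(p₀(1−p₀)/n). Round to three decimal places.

p̂ = 443/681 ≈ 0.65051.
Standard error under H₀: √(0.665×0.335/681) = 0.01809.
z = (0.65051 − 0.665)/0.01809 = -0.01449/0.01809 = -0.801.
Two-sided p-value ≈ 2·Φ(−0.801) = 0.4232, so at α = 0.05 we fail to reject H₀.

z = -0.801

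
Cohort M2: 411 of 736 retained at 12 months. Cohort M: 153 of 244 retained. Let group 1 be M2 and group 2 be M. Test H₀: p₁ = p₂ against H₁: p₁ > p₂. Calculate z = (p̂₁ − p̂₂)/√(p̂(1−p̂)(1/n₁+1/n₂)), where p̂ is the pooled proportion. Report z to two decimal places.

p̂₁ = 411/736 = 0.5584, p̂₂ = 153/244 = 0.6270.
Pooled p̂ = (411+153)/(736+244) = 564/980 = 0.5755.
SE = √(p̂(1−p̂)(1/n₁+1/n₂)) = √(0.5755·0.4245·0.00545706) = √(0.00133315) = 0.0365.
z = (0.5584 − 0.6270)/0.0365 = -0.0686/0.0365 = -1.88.

z = -1.88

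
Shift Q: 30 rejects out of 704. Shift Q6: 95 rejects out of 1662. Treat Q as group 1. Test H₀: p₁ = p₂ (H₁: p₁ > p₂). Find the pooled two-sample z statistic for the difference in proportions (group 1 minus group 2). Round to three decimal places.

z = -1.446

p̂₁ = 30/704 = 0.04261, p̂₂ = 95/1662 = 0.05716.
Pooled p̂ = (30+95)/(704+1662) = 125/2366 = 0.05283.
SE = √(0.0500406 × 0.00202214) = 0.01006.
z = (0.04261 − 0.05716)/0.01006 = -0.01455/0.01006 = -1.446.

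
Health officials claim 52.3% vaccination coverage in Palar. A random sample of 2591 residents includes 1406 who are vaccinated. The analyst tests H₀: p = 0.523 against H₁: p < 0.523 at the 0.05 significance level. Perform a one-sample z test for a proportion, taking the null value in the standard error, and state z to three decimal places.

z = 2.002

p̂ = 1406/2591 ≈ 0.542648.
SE = √(p₀(1−p₀)/n) = √(0.24947/2591) = 0.009812.
z = (0.542648 − 0.523)/0.009812 = 0.019648/0.009812 = 2.002.
p-value = P(Z < 2.002) ≈ 0.9774. With α = 0.05, fail to reject H₀.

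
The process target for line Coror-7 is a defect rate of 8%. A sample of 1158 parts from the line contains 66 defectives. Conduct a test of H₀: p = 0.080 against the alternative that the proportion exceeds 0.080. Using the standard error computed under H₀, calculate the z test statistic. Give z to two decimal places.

p̂ = 66/1158 = 0.05699.
Standard error under H₀: √(0.08×0.92/1158) = 0.00797.
z = (0.05699 − 0.08)/0.00797 = -0.02301/0.00797 = -2.89.

z = -2.89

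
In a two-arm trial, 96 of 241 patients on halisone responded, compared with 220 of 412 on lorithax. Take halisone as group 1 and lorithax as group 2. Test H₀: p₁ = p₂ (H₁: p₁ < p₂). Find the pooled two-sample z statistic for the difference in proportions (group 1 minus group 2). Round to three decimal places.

z = -3.347

p̂₁ = 96/241 = 0.39834, p̂₂ = 220/412 = 0.53398.
Pooled p̂ = (96+220)/(241+412) = 316/653 = 0.48392.
SE = √(0.249741 × 0.00657656) = 0.04053.
z = (0.39834 − 0.53398)/0.04053 = -0.13564/0.04053 = -3.347.
p-value = P(Z < -3.347) ≈ 0.0004.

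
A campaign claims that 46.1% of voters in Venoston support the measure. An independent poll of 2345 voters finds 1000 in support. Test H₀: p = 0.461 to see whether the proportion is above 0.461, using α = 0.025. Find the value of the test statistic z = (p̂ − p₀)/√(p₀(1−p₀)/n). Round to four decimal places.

p̂ = 1000/2345 = 0.4264392.
Standard error under H₀: √(0.461×0.539/2345) = 0.0102937.
z = (0.4264392 − 0.461)/0.0102937 = -0.0345608/0.0102937 = -3.3575.
p-value = P(Z > -3.357) ≈ 0.9996; since p > α = 0.025, fail to reject H₀.

z = -3.3575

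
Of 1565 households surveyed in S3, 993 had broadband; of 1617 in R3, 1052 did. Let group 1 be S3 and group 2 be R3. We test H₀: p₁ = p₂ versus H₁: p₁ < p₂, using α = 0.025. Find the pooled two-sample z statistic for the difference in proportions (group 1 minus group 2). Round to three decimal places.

z = -0.946

p̂₁ = 993/1565 = 0.634505, p̂₂ = 1052/1617 = 0.650588.
Pooled p̂ = (993+1052)/(1565+1617) = 2045/3182 = 0.642678.
SE = √(p̂(1−p̂)(1/n₁+1/n₂)) = √(0.642678·0.357322·0.00125741) = √(0.000288755) = 0.016993.
z = (0.634505 − 0.650588)/0.016993 = -0.016083/0.016993 = -0.946.
p-value = P(Z < -0.946) ≈ 0.1720; since p > α = 0.025, fail to reject H₀.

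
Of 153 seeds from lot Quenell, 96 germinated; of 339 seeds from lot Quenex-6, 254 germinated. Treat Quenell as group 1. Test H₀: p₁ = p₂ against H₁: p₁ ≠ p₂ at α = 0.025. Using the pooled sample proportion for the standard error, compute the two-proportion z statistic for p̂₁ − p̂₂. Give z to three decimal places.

p̂₁ = 96/153 = 0.62745, p̂₂ = 254/339 = 0.74926.
Pooled p̂ = (96+254)/(153+339) = 350/492 = 0.71138.
SE = √(p̂(1−p̂)(1/n₁+1/n₂)) = √(0.71138·0.28862·0.0094858) = √(0.0019476) = 0.04413.
z = (0.62745 − 0.74926)/0.04413 = -0.12181/0.04413 = -2.760.
Two-sided p-value ≈ 2·Φ(−2.760) = 0.0058, so at α = 0.025 we reject H₀.

z = -2.760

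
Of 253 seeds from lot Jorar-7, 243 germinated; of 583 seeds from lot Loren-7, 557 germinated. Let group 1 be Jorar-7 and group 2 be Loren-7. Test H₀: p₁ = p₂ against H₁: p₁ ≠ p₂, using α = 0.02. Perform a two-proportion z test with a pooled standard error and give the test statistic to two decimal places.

p̂₁ = 243/253 ≈ 0.9605, p̂₂ = 557/583 ≈ 0.9554.
Pooled p̂ = (243+557)/(253+583) = 800/836 = 0.9569.
SE = √(p̂(1−p̂)(1/n₁+1/n₂)) = √(0.9569·0.0431·0.00566784) = √(0.000233559) = 0.0153.
z = (0.9605 − 0.9554)/0.0153 = 0.0051/0.0153 = 0.33.
Two-sided p-value ≈ 2·Φ(−0.332) = 0.7400; since p > α = 0.02, fail to reject H₀.

z = 0.33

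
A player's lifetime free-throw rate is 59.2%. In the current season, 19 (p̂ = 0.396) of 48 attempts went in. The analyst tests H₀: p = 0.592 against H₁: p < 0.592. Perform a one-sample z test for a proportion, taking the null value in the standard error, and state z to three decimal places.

z = -2.765

p̂ = 19/48 = 0.39583.
Standard error under H₀: √(0.592×0.408/48) = 0.07094.
z = (0.39583 − 0.592)/0.07094 = -0.19617/0.07094 = -2.765.
p-value = P(Z < -2.765) ≈ 0.0028.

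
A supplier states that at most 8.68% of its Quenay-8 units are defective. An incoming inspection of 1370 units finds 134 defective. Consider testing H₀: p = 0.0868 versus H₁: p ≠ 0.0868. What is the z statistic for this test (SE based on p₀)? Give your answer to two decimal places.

p̂ = 134/1370 = 0.0978.
Under H₀, SE = √(0.0868·0.9132/1370) = √(5.78582e-05) = 0.0076.
z = (0.0978 − 0.0868)/0.0076 = 0.0110/0.0076 = 1.45.

z = 1.45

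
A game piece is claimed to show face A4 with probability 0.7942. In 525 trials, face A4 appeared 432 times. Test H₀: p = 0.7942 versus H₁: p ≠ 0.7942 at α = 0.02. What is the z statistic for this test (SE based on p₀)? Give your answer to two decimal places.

p̂ = 432/525 ≈ 0.82286.
SE = √(p₀(1−p₀)/n) = √(0.16345/525) = 0.01764.
z = (0.82286 − 0.7942)/0.01764 = 0.02866/0.01764 = 1.62.
p-value = 2·P(Z > 1.624) ≈ 0.1043; since p > α = 0.02, fail to reject H₀.

z = 1.62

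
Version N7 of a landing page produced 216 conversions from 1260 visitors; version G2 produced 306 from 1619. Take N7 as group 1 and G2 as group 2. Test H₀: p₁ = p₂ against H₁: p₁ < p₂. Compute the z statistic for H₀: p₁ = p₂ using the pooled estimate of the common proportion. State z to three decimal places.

z = -1.214

p̂₁ = 216/1260 ≈ 0.171429, p̂₂ = 306/1619 ≈ 0.189006.
Pooled p̂ = (216+306)/(1260+1619) = 522/2879 = 0.181313.
SE = √(0.148439 × 0.00141132) = 0.014474.
z = (0.171429 − 0.189006)/0.014474 = -0.017577/0.014474 = -1.214.
p-value = P(Z < -1.214) ≈ 0.1123.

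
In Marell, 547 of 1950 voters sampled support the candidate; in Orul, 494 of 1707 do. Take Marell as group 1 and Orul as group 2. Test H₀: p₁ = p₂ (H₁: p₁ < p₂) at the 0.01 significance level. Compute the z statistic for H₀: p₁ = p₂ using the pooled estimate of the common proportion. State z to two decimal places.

z = -0.59

p̂₁ = 547/1950 ≈ 0.2805, p̂₂ = 494/1707 ≈ 0.2894.
Pooled p̂ = (547+494)/(1950+1707) = 1041/3657 = 0.2847.
SE = √(0.203628 × 0.00109864) = 0.0150.
z = (0.2805 − 0.2894)/0.0150 = -0.0089/0.0150 = -0.59.
p-value = P(Z < -0.594) ≈ 0.2763, so at α = 0.01 we fail to reject H₀.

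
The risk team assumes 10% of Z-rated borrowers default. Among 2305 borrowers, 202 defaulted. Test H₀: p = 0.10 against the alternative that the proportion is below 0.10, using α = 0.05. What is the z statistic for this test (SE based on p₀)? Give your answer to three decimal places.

z = -1.979

p̂ = 202/2305 ≈ 0.087636.
SE = √(p₀(1−p₀)/n) = √(0.09/2305) = 0.006249.
z = (0.087636 − 0.1)/0.006249 = -0.012364/0.006249 = -1.979.
p-value = P(Z < -1.979) ≈ 0.0239. With α = 0.05, reject H₀.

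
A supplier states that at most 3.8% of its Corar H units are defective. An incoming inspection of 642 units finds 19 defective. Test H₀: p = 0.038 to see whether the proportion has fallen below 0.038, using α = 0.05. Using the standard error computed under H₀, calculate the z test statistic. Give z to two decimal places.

z = -1.11

p̂ = 19/642 = 0.02960.
SE = √(p₀(1−p₀)/n) = √(0.036556/642) = 0.00755.
z = (0.02960 − 0.038)/0.00755 = -0.00840/0.00755 = -1.11.
p-value = P(Z < -1.114) ≈ 0.1327, so at α = 0.05 we fail to reject H₀.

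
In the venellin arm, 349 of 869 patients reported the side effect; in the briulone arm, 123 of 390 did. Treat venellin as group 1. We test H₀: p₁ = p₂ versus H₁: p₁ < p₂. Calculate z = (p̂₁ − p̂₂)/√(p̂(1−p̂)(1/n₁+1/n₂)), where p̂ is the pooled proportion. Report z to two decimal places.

p̂₁ = 349/869 ≈ 0.4016, p̂₂ = 123/390 ≈ 0.3154.
Pooled p̂ = (349+123)/(869+390) = 472/1259 = 0.3749.
SE = √(0.23435 × 0.00371485) = 0.0295.
z = (0.4016 − 0.3154)/0.0295 = 0.0862/0.0295 = 2.92.

z = 2.92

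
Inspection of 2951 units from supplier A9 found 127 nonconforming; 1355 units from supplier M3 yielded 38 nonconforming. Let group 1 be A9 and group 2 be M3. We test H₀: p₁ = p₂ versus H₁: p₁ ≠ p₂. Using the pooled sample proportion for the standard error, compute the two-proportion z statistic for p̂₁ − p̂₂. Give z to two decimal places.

z = 2.38

p̂₁ = 127/2951 = 0.0430, p̂₂ = 38/1355 = 0.0280.
Pooled p̂ = (127+38)/(2951+1355) = 165/4306 = 0.0383.
SE = √(p̂(1−p̂)(1/n₁+1/n₂)) = √(0.0383·0.9617·0.00107688) = √(3.96832e-05) = 0.0063.
z = (0.0430 − 0.0280)/0.0063 = 0.0150/0.0063 = 2.38.
p-value = 2·P(Z > 2.380) ≈ 0.0173.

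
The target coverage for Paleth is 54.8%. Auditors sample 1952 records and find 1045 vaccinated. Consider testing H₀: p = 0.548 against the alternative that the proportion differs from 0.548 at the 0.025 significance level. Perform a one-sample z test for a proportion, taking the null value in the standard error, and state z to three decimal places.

z = -1.123

p̂ = 1045/1952 ≈ 0.53535.
Under H₀, SE = √(0.548·0.452/1952) = √(0.000126893) = 0.01126.
z = (0.53535 − 0.548)/0.01126 = -0.01265/0.01126 = -1.123.
p-value = 2·P(Z > 1.123) ≈ 0.2614; since p > α = 0.025, fail to reject H₀.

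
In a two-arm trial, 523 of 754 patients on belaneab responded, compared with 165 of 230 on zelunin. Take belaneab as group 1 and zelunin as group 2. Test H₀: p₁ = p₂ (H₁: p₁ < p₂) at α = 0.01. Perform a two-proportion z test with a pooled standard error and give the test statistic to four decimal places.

p̂₁ = 523/754 ≈ 0.693634, p̂₂ = 165/230 ≈ 0.717391.
Pooled p̂ = (523+165)/(754+230) = 688/984 = 0.699187.
SE = √(0.210325 × 0.00567409) = 0.034546.
z = (0.693634 − 0.717391)/0.034546 = -0.023757/0.034546 = -0.6877.
p-value = P(Z < -0.688) ≈ 0.2458; since p > α = 0.01, fail to reject H₀.

z = -0.6877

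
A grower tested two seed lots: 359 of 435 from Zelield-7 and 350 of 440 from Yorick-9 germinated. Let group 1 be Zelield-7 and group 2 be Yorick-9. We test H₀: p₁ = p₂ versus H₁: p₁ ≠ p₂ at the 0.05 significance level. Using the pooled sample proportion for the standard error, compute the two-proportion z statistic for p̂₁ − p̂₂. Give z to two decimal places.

p̂₁ = 359/435 = 0.82529, p̂₂ = 350/440 = 0.79545.
Pooled p̂ = (359+350)/(435+440) = 709/875 = 0.81029.
SE = √(p̂(1−p̂)(1/n₁+1/n₂)) = √(0.81029·0.18971·0.00457158) = √(0.000702756) = 0.02651.
z = (0.82529 − 0.79545)/0.02651 = 0.02984/0.02651 = 1.13.
p-value = 2·P(Z > 1.125) ≈ 0.2604. With α = 0.05, fail to reject H₀.

z = 1.13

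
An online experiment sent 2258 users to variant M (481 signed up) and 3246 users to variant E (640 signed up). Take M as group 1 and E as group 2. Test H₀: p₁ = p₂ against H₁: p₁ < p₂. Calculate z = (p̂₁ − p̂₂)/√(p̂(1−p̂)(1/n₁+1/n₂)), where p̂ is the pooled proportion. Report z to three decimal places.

z = 1.437

p̂₁ = 481/2258 ≈ 0.213020, p̂₂ = 640/3246 ≈ 0.197166.
Pooled p̂ = (481+640)/(2258+3246) = 1121/5504 = 0.203670.
SE = √(p̂(1−p̂)(1/n₁+1/n₂)) = √(0.203670·0.796330·0.000750941) = √(0.000121794) = 0.011036.
z = (0.213020 − 0.197166)/0.011036 = 0.015854/0.011036 = 1.437.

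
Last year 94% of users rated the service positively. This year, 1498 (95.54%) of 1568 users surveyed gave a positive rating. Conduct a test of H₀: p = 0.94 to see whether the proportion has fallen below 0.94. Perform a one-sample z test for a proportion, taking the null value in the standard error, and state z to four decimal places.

p̂ = 1498/1568 ≈ 0.9553571.
Under H₀, SE = √(0.94·0.06/1568) = √(3.59694e-05) = 0.0059974.
z = (0.9553571 − 0.94)/0.0059974 = 0.0153571/0.0059974 = 2.5606.
p-value = P(Z < 2.561) ≈ 0.9948.

z = 2.5606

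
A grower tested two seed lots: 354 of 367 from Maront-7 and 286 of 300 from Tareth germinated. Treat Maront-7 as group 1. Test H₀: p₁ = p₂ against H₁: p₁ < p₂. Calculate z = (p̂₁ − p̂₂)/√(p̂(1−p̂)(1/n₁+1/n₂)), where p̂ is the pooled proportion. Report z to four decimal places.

z = 0.7330

p̂₁ = 354/367 = 0.9645777, p̂₂ = 286/300 = 0.9533333.
Pooled p̂ = (354+286)/(367+300) = 640/667 = 0.9595202.
SE = √(0.0388411 × 0.00605813) = 0.0153396.
z = (0.9645777 − 0.9533333)/0.0153396 = 0.0112444/0.0153396 = 0.7330.
p-value = P(Z < 0.733) ≈ 0.7682.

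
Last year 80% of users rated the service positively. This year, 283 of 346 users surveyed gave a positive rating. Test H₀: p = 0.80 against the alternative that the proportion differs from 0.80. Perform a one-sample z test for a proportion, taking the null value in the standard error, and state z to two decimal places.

p̂ = 283/346 = 0.8179.
SE = √(p₀(1−p₀)/n) = √(0.16/346) = 0.0215.
z = (0.8179 − 0.8)/0.0215 = 0.0179/0.0215 = 0.83.
p-value = 2·P(Z > 0.833) ≈ 0.4047.

z = 0.83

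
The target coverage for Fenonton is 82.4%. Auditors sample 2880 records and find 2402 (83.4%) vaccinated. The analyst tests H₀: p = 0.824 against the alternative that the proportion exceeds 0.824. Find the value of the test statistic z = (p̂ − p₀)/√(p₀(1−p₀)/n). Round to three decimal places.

p̂ = 2402/2880 ≈ 0.83403.
Standard error under H₀: √(0.824×0.176/2880) = 0.00710.
z = (0.83403 − 0.824)/0.00710 = 0.01003/0.00710 = 1.413.
p-value = P(Z > 1.413) ≈ 0.0788.

z = 1.413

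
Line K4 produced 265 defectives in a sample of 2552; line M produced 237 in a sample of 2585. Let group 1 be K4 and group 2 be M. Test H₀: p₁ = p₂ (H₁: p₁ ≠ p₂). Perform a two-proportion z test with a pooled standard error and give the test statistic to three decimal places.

p̂₁ = 265/2552 = 0.10384, p̂₂ = 237/2585 = 0.09168.
Pooled p̂ = (265+237)/(2552+2585) = 502/5137 = 0.09772.
SE = √(0.0881727 × 0.000778697) = 0.00829.
z = (0.10384 − 0.09168)/0.00829 = 0.01216/0.00829 = 1.467.
p-value = 2·P(Z > 1.467) ≈ 0.1423.

z = 1.467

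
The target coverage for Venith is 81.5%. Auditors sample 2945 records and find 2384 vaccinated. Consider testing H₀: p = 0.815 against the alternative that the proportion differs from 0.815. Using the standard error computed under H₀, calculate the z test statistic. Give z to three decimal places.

p̂ = 2384/2945 ≈ 0.809508.
Standard error under H₀: √(0.815×0.185/2945) = 0.007155.
z = (0.809508 − 0.815)/0.007155 = -0.005492/0.007155 = -0.768.
Two-sided p-value ≈ 2·Φ(−0.768) = 0.4427.

z = -0.768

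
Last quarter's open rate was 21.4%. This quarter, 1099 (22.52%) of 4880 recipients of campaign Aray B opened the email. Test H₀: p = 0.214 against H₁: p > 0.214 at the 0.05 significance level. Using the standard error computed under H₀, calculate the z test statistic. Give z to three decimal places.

p̂ = 1099/4880 = 0.225205.
SE = √(p₀(1−p₀)/n) = √(0.1682/4880) = 0.005871.
z = (0.225205 − 0.214)/0.005871 = 0.011205/0.005871 = 1.909.
p-value = P(Z > 1.909) ≈ 0.0282, so at α = 0.05 we reject H₀.

z = 1.909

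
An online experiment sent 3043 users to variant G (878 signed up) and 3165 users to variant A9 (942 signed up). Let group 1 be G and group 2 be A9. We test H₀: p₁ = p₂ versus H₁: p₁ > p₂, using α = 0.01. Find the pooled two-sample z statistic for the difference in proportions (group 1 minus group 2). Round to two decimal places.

z = -0.79

p̂₁ = 878/3043 = 0.28853, p̂₂ = 942/3165 = 0.29763.
Pooled p̂ = (878+942)/(3043+3165) = 1820/6208 = 0.29317.
SE = √(p̂(1−p̂)(1/n₁+1/n₂)) = √(0.29317·0.70683·0.000644579) = √(0.000133571) = 0.01156.
z = (0.28853 − 0.29763)/0.01156 = -0.00910/0.01156 = -0.79.
p-value = P(Z > -0.787) ≈ 0.7845; since p > α = 0.01, fail to reject H₀.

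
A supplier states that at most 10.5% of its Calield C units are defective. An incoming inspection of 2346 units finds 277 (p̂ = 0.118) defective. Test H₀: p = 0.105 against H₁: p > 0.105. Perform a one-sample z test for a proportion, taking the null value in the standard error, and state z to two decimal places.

z = 2.07

p̂ = 277/2346 ≈ 0.118073.
Standard error under H₀: √(0.105×0.895/2346) = 0.006329.
z = (0.118073 − 0.105)/0.006329 = 0.013073/0.006329 = 2.07.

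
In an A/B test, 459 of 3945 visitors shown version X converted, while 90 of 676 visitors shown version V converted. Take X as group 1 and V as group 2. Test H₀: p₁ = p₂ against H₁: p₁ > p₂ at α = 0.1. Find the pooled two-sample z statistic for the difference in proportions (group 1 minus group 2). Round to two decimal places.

z = -1.25

p̂₁ = 459/3945 = 0.11635, p̂₂ = 90/676 = 0.13314.
Pooled p̂ = (459+90)/(3945+676) = 549/4621 = 0.11881.
SE = √(p̂(1−p̂)(1/n₁+1/n₂)) = √(0.11881·0.88119·0.00173278) = √(0.000181405) = 0.01347.
z = (0.11635 − 0.13314)/0.01347 = -0.01679/0.01347 = -1.25.
p-value = P(Z > -1.246) ≈ 0.8937. With α = 0.1, fail to reject H₀.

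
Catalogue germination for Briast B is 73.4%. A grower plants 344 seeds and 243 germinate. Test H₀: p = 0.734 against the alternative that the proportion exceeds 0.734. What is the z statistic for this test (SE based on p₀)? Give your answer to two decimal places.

z = -1.16

p̂ = 243/344 = 0.7064.
SE = √(p₀(1−p₀)/n) = √(0.19524/344) = 0.0238.
z = (0.7064 − 0.734)/0.0238 = -0.0276/0.0238 = -1.16.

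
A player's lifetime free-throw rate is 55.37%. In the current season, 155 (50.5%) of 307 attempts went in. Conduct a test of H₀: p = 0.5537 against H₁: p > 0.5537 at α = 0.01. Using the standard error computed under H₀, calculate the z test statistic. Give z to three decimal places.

z = -1.721

p̂ = 155/307 = 0.504886.
Under H₀, SE = √(0.5537·0.4463/307) = √(0.000804939) = 0.028371.
z = (0.504886 − 0.5537)/0.028371 = -0.048814/0.028371 = -1.721.
p-value = P(Z > -1.721) ≈ 0.9573, so at α = 0.01 we fail to reject H₀.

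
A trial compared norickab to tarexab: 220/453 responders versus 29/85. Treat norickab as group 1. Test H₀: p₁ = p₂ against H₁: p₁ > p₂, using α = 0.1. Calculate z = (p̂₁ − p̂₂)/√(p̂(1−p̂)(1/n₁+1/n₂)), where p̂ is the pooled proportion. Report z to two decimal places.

p̂₁ = 220/453 ≈ 0.4857, p̂₂ = 29/85 ≈ 0.3412.
Pooled p̂ = (220+29)/(453+85) = 249/538 = 0.4628.
SE = √(0.248618 × 0.0139722) = 0.0589.
z = (0.4857 − 0.3412)/0.0589 = 0.1445/0.0589 = 2.45.
p-value = P(Z > 2.451) ≈ 0.0071. With α = 0.1, reject H₀.

z = 2.45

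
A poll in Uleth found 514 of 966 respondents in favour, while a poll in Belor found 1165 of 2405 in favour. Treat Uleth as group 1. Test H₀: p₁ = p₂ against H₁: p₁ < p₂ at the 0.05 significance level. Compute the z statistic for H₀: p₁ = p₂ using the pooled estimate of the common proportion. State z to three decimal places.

z = 2.504

p̂₁ = 514/966 = 0.532091, p̂₂ = 1165/2405 = 0.484407.
Pooled p̂ = (514+1165)/(966+2405) = 1679/3371 = 0.498072.
SE = √(0.249996 × 0.001451) = 0.019046.
z = (0.532091 − 0.484407)/0.019046 = 0.047684/0.019046 = 2.504.
p-value = P(Z < 2.504) ≈ 0.9939. With α = 0.05, fail to reject H₀.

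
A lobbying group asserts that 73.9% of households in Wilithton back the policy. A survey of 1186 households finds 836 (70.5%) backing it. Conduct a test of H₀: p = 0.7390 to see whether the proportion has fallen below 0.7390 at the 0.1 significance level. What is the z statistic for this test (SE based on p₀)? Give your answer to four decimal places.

z = -2.6747

p̂ = 836/1186 = 0.704890.
Standard error under H₀: √(0.739×0.261/1186) = 0.012753.
z = (0.704890 − 0.739)/0.012753 = -0.034110/0.012753 = -2.6747.
p-value = P(Z < -2.675) ≈ 0.0037, so at α = 0.1 we reject H₀.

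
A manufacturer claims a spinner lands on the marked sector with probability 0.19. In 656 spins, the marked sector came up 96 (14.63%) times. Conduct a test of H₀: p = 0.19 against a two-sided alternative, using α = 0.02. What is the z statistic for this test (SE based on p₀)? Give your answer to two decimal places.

z = -2.85

p̂ = 96/656 ≈ 0.14634.
Under H₀, SE = √(0.19·0.81/656) = √(0.000234604) = 0.01532.
z = (0.14634 − 0.19)/0.01532 = -0.04366/0.01532 = -2.85.
p-value = 2·P(Z > 2.850) ≈ 0.0044, so at α = 0.02 we reject H₀.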